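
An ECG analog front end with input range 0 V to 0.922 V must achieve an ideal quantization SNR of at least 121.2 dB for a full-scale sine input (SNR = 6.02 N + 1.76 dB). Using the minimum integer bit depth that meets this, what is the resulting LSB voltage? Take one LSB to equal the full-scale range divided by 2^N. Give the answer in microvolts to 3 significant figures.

V_FS = 0.922 V.
Solving 6.02 N ≥ 121.2 − 1.76: N ≥ 19.841. Round up → N = 20.
LSB = 0.922 V / 2^20 = 0.879 µV.

0.879 µV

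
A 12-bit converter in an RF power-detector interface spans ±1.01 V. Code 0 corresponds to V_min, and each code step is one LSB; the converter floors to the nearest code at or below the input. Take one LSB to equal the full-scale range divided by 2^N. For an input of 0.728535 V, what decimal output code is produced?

3525

Span: 1.01 V − (-1.01 V) = 2.02 V. LSB = 2.02 V / 2^12 ≈ 493.2 µV.
code = ⌊(V_in − V_min)/LSB⌋ = ⌊(V_in − V_min) × 2^12 / range⌋
     = ⌊(0.728535 − (-1.01)) × 4096 / 2.02⌋ = ⌊1.738535 × 4096/2.02⌋
     = ⌊3525.267⌋ = 3525.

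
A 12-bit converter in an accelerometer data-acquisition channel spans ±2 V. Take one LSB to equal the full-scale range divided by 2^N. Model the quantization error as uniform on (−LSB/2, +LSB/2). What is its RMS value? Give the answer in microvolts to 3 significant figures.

Range = 2 − (-2) = 4 V.
LSB = 4 V / 2^12 = 0.97656 mV.
For a uniform distribution on [−LSB/2, +LSB/2], V_rms = LSB/√12 = 0.97656 mV/3.4641 = 282 µV.

282 µV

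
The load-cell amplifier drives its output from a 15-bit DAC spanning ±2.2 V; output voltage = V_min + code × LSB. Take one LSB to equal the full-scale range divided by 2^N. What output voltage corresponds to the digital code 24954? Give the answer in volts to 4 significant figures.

Range = 2.2 − (-2.2) = 4.4 V. LSB = 4.4 V / 2^15.
V_out = -2.2 + 24954 × (4.4/32768) V
      = -2.2 + 3.35076 = 1.15076 V.

1.151 V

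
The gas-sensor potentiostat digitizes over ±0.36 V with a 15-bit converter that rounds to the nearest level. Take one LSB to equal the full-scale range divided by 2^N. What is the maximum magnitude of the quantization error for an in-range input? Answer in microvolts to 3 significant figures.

11.0 µV

Full-scale range = 0.36 V − (-0.36 V) = 0.72 V.
LSB = 0.72 V ÷ 2^15 = 0.72/32768 V = 21.973 µV.
|e|_max = LSB/2 = 11.0 µV.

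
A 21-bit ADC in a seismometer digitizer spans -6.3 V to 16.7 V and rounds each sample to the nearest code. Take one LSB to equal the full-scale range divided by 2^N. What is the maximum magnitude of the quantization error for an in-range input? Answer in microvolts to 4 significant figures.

5.484 µV

Full-scale range = 16.7 V − (-6.3 V) = 23 V.
One LSB is 23 V / 2097152 = 10.9673 µV.
|e|_max = LSB/2 = 5.484 µV.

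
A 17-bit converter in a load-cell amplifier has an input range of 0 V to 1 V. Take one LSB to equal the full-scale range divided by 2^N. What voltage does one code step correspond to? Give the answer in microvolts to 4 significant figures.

7.629 µV

Full-scale range = 1 V.
Number of codes = 2^17 = 131072.
LSB = 1 V / 2^17 = 7.629 µV.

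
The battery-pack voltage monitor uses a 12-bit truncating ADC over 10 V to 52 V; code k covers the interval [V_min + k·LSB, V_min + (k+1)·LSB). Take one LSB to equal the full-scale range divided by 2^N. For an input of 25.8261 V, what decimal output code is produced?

The full-scale span is 52 − (10) = 42 V. LSB = 42 V / 2^12 ≈ 10.25 mV.
V_in − V_min = 25.8261 − (10) = 15.8261 V.
Divide by LSB: 15.8261 × 4096/42 = 1543.4216.
Truncating gives code 1543.

1543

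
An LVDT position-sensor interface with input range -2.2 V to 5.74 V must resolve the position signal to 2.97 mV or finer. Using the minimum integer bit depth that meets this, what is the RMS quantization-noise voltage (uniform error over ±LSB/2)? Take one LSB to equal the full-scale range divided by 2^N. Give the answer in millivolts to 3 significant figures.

Range = 5.74 − (-2.2) = 7.94 V.
Need 2^N ≥ 7.94 V / 2.97 mV = 2673 → N_min = 12.
Step size = 7.94/4096 V = 1.9385 mV.
σ_q = LSB/√12 = 1.9385 mV/3.4641 = 0.560 mV.

0.560 mV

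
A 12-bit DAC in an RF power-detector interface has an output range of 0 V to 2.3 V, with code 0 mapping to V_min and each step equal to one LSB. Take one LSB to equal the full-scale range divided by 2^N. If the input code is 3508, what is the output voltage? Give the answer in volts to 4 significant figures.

Span = 2.3 V. LSB = 2.3 V / 2^12.
Output = V_min + (3508/4096) × range = 0 + 0.856445 × 2.3 V
      = 0 + 1.96982 = 1.96982 V.

1.970 V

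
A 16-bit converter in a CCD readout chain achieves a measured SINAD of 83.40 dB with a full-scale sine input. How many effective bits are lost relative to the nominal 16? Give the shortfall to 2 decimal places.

ENOB = (SINAD − 1.76)/6.02 = (83.40 − 1.76)/6.02 = 13.5615 bits.
Lost resolution: 16 − 13.5615 = 2.4385 bits.

2.44 bits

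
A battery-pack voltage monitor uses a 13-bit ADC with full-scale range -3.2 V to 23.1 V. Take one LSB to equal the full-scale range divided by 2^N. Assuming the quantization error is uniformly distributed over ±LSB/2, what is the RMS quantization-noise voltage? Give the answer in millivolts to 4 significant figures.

0.9268 mV

Span: 23.1 V − (-3.2 V) = 26.3 V.
Step size = 26.3/8192 V = 3.21045 mV.
V_rms = LSB/√12 = 3.21045 mV / √12 = 0.9268 mV.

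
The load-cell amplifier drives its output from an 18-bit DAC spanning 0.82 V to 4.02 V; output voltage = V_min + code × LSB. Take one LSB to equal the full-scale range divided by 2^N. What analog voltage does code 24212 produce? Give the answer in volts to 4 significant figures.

1.116 V

Span: 4.02 V − (0.82 V) = 3.2 V. LSB = 3.2 V / 2^18.
V_out = 0.82 + 24212 × (3.2/262144) V
      = 0.82 V + 0.295557 V = 1.11556 V.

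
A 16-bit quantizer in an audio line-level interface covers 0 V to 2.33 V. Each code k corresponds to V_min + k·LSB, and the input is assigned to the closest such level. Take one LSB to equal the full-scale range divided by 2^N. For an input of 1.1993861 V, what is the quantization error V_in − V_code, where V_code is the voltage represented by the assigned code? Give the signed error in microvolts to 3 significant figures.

Full-scale range = 2.33 V. LSB = 2.33 V / 2^16 ≈ 35.55 µV.
(V_in − V_min)/LSB = (1.1993861 − (0)) × 65536/2.33 = 33735.1792 → nearest code k = 33735.
Reconstructed level: 0 + 33735 × 2.33/65536 V = 1.1993797302 V.
e = 1.1993861 − (1.1993797302) = +6.37 µV.

+6.37 µV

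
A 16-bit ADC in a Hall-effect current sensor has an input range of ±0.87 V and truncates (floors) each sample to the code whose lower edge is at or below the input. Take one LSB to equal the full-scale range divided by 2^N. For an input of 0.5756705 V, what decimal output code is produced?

Full-scale range = 0.87 V − (-0.87 V) = 1.74 V. LSB = 1.74 V / 2^16 ≈ 26.55 µV.
code = ⌊(V_in − V_min)/LSB⌋ = ⌊(V_in − V_min) × 2^16 / range⌋
     = ⌊(0.5756705 − (-0.87)) × 65536 / 1.74⌋ = ⌊1.4456705 × 65536/1.74⌋
     = ⌊54450.265⌋ = 54450.

54450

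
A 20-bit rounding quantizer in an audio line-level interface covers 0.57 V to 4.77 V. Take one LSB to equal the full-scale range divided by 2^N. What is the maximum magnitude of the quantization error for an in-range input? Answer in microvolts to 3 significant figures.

2.00 µV

Full-scale range = 4.77 V − (0.57 V) = 4.2 V.
LSB = 4.2 V / 2^20 = 4.0054 µV.
A rounding quantizer has |error| ≤ LSB/2 = 2.00 µV.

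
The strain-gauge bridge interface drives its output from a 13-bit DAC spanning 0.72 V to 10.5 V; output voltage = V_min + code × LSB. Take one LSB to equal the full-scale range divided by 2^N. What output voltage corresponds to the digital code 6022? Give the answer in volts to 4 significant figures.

7.909 V

The full-scale span is 10.5 − (0.72) = 9.78 V. LSB = 9.78 V / 2^13.
V_out = 0.72 + 6022 × (9.78/8192) V
      = 0.72 V + 7.18935 V = 7.90935 V.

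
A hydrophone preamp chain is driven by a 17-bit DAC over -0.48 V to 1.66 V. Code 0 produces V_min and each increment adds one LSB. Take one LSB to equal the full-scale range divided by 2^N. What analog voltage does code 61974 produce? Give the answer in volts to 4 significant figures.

Full-scale range = 1.66 V − (-0.48 V) = 2.14 V. LSB = 2.14 V / 2^17.
V_out = V_min + code × LSB = -0.48 V + 61974 × 2.14 V / 131072
      = -0.48 V + 1.01184 V = 0.531844 V.

0.5318 V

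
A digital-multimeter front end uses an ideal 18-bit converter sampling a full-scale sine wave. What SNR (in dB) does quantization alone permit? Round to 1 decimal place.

110.1 dB

6.02(18) + 1.76 = 108.36 + 1.76 = 110.12 dB.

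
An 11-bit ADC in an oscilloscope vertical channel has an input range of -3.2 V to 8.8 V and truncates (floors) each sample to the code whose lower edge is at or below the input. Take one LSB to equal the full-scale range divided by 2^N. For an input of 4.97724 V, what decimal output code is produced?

1395

Range = 8.8 − (-3.2) = 12 V. LSB = 12 V / 2^11 ≈ 5.859 mV.
code = ⌊(V_in − V_min)/LSB⌋ = ⌊(V_in − V_min) × 2^11 / range⌋
     = ⌊(4.97724 − (-3.2)) × 2048 / 12⌋ = ⌊8.17724 × 2048/12⌋
     = ⌊1395.582⌋ = 1395.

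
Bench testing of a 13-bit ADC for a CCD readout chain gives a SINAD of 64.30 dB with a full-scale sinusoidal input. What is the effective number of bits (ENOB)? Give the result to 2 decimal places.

ENOB = (64.30 − 1.76)/6.02 = 10.3887 bits.

10.39 bits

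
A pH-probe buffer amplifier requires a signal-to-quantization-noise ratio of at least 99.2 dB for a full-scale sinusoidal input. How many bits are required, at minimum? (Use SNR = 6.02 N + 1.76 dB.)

17 bits

6.02 N + 1.76 ≥ 99.2 gives N ≥ 16.186, so the minimum integer is 17.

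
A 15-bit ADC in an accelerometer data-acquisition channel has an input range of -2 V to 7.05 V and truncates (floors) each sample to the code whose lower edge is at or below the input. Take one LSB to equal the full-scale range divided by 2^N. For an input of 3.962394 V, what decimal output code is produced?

21588

Span: 7.05 V − (-2 V) = 9.05 V. LSB = 9.05 V / 2^15 ≈ 276.2 µV.
(V_in − V_min) × 2^15/range = (3.962394 − (-2)) × 32768/9.05 = 21588.478.
Floor → code = 21588.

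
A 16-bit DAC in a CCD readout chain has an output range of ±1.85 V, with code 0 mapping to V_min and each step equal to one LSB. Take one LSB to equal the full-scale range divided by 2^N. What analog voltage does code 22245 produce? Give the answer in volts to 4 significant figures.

-0.5941 V

Span: 1.85 V − (-1.85 V) = 3.7 V. LSB = 3.7 V / 2^16.
Output = V_min + (22245/65536) × range = -1.85 + 0.339432 × 3.7 V
      = -1.85 + 1.25590 = -0.594102 V.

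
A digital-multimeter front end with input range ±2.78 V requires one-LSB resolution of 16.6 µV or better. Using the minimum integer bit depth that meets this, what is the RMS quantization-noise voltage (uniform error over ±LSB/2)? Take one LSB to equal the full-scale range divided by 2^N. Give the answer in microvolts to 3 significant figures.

Span: 2.78 V − (-2.78 V) = 5.56 V.
Need 2^N ≥ 5.56 V / 16.6 µV = 334900 → N_min = 19.
LSB = 5.56 V ÷ 2^19 = 5.56/524288 V = 10.605 µV.
V_rms = LSB/√12 = 3.06 µV.

3.06 µV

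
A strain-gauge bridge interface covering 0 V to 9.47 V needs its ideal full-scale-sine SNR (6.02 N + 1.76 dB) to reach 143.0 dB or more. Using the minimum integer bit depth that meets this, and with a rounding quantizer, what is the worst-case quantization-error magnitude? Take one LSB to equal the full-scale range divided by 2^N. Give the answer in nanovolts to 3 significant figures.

282 nV

Full-scale range = 9.47 V.
Solving 6.02 N ≥ 143.0 − 1.76: N ≥ 23.462. Round up → N = 24.
LSB = 9.47 V / 2^24 = 0.56446 µV.
Max error for round-to-nearest is LSB/2 = 282 nV.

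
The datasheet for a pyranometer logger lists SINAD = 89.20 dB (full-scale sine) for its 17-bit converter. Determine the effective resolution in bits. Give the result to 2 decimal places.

Inverting SNR = 6.02 N + 1.76: N_eff = (89.20 − 1.76)/6.02 = 14.5249.

14.52 bits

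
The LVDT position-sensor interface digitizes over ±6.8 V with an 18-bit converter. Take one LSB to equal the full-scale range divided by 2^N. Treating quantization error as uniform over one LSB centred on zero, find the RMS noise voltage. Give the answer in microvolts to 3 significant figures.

Range = 6.8 − (-6.8) = 13.6 V.
Step size = 13.6/262144 V = 51.880 µV.
V_rms = LSB/√12 = 51.880 µV / √12 = 15.0 µV.

15.0 µV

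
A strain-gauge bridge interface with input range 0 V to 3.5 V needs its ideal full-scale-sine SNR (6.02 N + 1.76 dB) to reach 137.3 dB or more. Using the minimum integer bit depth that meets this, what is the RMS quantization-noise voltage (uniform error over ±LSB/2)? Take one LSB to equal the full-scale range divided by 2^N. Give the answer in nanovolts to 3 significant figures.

V_FS = 3.5 V.
6.02 N + 1.76 ≥ 137.3 gives N ≥ 22.515, so the minimum integer is 23.
LSB = 3.5 V / 2^23 = 417.23 nV.
RMS noise = LSB/√12 = 120 nV.

120 nV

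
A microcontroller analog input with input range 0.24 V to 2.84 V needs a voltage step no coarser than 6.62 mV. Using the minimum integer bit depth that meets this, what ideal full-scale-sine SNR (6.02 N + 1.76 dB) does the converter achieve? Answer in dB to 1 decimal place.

Span: 2.84 V − (0.24 V) = 2.6 V.
Need 2^N ≥ 2.6 V / 6.62 mV = 392.7 → N_min = 9.
Ideal SNR at N = 9: 6.02·9 + 1.76 = 55.9 dB.

55.9 dB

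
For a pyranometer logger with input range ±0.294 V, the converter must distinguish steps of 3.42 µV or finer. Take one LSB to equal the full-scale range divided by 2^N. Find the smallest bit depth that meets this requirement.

18 bits

Span: 0.294 V − (-0.294 V) = 0.588 V.
0.588 V / 3.42 µV = 171900. Since 2^17 = 131072 and 2^18 = 262144, N = 18.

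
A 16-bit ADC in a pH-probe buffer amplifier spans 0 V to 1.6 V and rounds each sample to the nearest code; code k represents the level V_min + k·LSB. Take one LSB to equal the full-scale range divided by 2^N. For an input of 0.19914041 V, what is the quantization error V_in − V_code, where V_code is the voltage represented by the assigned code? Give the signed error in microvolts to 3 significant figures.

Span = 1.6 V. LSB = 1.6 V / 2^16 ≈ 24.41 µV.
(V_in − V_min)/LSB = (0.19914041 − (0)) × 65536/1.6 = 8156.7912 → nearest code k = 8157.
Reconstructed level: 0 + 8157 × 1.6/65536 V = 0.19914550781 V.
e = 0.19914041 − (0.19914550781) = −5.10 µV.

−5.10 µV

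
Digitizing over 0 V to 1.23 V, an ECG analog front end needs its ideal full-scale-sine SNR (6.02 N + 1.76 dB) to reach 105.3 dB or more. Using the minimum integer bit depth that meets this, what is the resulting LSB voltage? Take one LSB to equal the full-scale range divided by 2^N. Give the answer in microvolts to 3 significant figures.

4.69 µV

V_FS = 1.23 V.
Required N = ⌈(105.3 − 1.76)/6.02⌉ = ⌈17.199⌉ = 18.
LSB = 1.23 V / 2^18 = 4.69 µV.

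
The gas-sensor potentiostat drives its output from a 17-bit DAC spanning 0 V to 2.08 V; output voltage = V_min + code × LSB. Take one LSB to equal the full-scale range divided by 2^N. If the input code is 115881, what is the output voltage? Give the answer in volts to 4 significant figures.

V_FS = 2.08 V. LSB = 2.08 V / 2^17.
V_out = 0 + 115881 × (2.08/131072) V
      = 0 + 1.83893 = 1.83893 V.

1.839 V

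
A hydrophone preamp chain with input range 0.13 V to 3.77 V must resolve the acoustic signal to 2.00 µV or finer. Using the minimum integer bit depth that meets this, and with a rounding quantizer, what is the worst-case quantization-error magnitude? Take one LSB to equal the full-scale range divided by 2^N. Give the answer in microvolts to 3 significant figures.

0.868 µV

Full-scale range = 3.77 V − (0.13 V) = 3.64 V.
Need 2^N ≥ 3.64 V / 2.00 µV = 1.820e6 → N_min = 21.
LSB = 3.64 V / 2^21 = 1.7357 µV.
|e|_max = LSB/2 = 0.868 µV.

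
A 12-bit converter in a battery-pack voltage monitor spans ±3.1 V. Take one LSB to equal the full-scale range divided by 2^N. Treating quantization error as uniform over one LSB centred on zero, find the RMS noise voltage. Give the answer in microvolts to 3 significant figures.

Range = 3.1 − (-3.1) = 6.2 V.
One LSB is 6.2 V / 4096 = 1.5137 mV.
σ_q = LSB/√12 = 1.5137 mV/3.4641 = 437 µV.

437 µV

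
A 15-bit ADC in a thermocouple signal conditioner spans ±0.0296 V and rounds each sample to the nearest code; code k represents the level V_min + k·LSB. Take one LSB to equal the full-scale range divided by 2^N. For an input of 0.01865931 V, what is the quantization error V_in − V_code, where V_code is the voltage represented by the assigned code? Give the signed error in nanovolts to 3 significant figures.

Span: 0.0296 V − (-0.0296 V) = 0.0592 V. LSB = 0.0592 V / 2^15 ≈ 1.807 µV.
(0.01865931 − (-0.0296)) / LSB = 0.04825931 × 32768/0.0592 = 26712.1802. Nearest integer: k = 26712.
V_code = V_min + k × range/2^15 = -0.0296 + 26712 × 0.0592/32768 = 0.018658984375 V.
e = 0.01865931 − (0.018658984375) = +326 nV.

+326 nV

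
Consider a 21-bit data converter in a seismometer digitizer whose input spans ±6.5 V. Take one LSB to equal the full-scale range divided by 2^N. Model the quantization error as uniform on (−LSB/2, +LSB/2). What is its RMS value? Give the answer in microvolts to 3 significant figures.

1.79 µV

Full-scale range = 6.5 V − (-6.5 V) = 13 V.
LSB = 13 V ÷ 2^21 = 13/2097152 V = 6.1989 µV.
For a uniform distribution on [−LSB/2, +LSB/2], V_rms = LSB/√12 = 6.1989 µV/3.4641 = 1.79 µV.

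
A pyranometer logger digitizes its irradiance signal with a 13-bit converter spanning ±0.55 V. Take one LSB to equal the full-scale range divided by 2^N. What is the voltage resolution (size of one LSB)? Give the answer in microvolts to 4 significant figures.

134.3 µV

Range = 0.55 − (-0.55) = 1.1 V.
Number of codes = 2^13 = 8192.
One LSB is 1.1 V / 8192 = 134.3 µV.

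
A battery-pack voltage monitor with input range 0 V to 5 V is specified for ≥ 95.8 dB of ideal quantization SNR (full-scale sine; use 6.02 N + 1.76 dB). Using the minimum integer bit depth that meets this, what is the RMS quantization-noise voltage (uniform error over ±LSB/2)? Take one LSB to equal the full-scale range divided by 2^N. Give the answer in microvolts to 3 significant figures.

22.0 µV

Span = 5 V.
Required N = ⌈(95.8 − 1.76)/6.02⌉ = ⌈15.621⌉ = 16.
One LSB is 5 V / 65536 = 76.294 µV.
σ_q = LSB/√12 = 76.294 µV/3.4641 = 22.0 µV.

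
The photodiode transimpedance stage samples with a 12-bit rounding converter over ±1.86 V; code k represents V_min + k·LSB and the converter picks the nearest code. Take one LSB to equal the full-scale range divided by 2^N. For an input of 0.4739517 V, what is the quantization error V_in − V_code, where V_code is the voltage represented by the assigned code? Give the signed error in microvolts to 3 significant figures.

−130 µV

Range = 1.86 − (-1.86) = 3.72 V. LSB = 3.72 V / 2^12 ≈ 0.9082 mV.
Position in LSBs: (0.4739517 − (-1.86)) × 4096/3.72 = 2569.8565; rounding gives k = 2570.
Reconstructed level: -1.86 + 2570 × 3.72/4096 V = 0.4740820313 V.
V_in − V_code = 0.4739517 − (0.4740820313) = −130 µV.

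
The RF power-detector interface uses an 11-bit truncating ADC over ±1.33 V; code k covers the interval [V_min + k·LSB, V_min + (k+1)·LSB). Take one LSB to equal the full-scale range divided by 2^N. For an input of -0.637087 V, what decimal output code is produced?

533

The full-scale span is 1.33 − (-1.33) = 2.66 V. LSB = 2.66 V / 2^11 ≈ 1.299 mV.
V_in − V_min = -0.637087 − (-1.33) = 0.692913 V.
Divide by LSB: 0.692913 × 2048/2.66 = 533.4909.
Truncating gives code 533.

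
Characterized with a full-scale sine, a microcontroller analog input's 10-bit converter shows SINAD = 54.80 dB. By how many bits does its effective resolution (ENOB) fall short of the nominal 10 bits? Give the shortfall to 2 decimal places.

Effective bits = (54.80 − 1.76)/6.02 = 8.8106.
Lost resolution: 10 − 8.8106 = 1.1894 bits.

1.19 bits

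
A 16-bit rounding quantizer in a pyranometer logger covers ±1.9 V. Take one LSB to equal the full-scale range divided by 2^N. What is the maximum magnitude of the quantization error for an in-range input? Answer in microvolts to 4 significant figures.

Span: 1.9 V − (-1.9 V) = 3.8 V.
One LSB is 3.8 V / 65536 = 57.9834 µV.
|e|_max = LSB/2 = 28.99 µV.

28.99 µV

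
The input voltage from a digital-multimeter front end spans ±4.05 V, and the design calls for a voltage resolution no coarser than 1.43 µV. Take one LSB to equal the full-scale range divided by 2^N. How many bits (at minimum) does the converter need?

Range = 4.05 − (-4.05) = 8.1 V.
8.1 V / 1.43 µV = 5.664e6. Since 2^22 = 4194304 and 2^23 = 8388608, N = 23.

23 bits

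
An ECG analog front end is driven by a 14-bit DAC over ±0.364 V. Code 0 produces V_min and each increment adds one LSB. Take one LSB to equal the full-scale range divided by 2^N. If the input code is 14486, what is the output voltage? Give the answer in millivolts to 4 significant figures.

279.7 mV

Full-scale range = 0.364 V − (-0.364 V) = 0.728 V. LSB = 0.728 V / 2^14.
V_out = -0.364 + 14486 × (0.728/16384) V
      = -0.364 + 0.643665 = 0.279665 V.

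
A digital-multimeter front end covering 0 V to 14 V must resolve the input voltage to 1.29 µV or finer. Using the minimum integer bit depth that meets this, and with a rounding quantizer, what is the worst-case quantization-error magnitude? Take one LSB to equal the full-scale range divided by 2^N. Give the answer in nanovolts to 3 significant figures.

417 nV

Range is 14 V.
14 V / 1.29 µV = 1.085e7. Since 2^23 = 8388608 and 2^24 = 16777216, N = 24.
Step size = 14/16777216 V = 0.83447 µV.
Max error for round-to-nearest is LSB/2 = 417 nV.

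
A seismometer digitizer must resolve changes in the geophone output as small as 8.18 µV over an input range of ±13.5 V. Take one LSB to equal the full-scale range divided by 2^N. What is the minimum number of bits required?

Full-scale range = 13.5 V − (-13.5 V) = 27 V.
27 V / 8.18 µV = 3.301e6. Since 2^21 = 2097152 and 2^22 = 4194304, N = 22.

22 bits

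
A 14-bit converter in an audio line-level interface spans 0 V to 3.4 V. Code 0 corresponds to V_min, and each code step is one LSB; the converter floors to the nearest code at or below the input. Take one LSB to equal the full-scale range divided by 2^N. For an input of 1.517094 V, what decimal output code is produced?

7310

Range is 3.4 V. LSB = 3.4 V / 2^14 ≈ 207.5 µV.
code = ⌊(V_in − V_min)/LSB⌋ = ⌊(V_in − V_min) × 2^14 / range⌋
     = ⌊(1.517094 − (0)) × 16384 / 3.4⌋ = ⌊1.517094 × 16384/3.4⌋
     = ⌊7310.608⌋ = 7310.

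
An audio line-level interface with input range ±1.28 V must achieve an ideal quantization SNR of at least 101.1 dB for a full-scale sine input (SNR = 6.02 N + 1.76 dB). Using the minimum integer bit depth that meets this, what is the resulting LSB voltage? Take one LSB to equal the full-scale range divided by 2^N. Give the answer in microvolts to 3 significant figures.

19.5 µV

Span: 1.28 V − (-1.28 V) = 2.56 V.
Solving 6.02 N ≥ 101.1 − 1.76: N ≥ 16.502. Round up → N = 17.
LSB = 2.56 V / 2^17 = 19.5 µV.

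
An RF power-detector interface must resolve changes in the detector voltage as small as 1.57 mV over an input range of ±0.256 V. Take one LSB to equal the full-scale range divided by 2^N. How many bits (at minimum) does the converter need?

Range = 0.256 − (-0.256) = 0.512 V.
Required number of levels: 0.512/1.57 mV = 326.11; smallest N with 2^N ≥ that is 9.

9 bits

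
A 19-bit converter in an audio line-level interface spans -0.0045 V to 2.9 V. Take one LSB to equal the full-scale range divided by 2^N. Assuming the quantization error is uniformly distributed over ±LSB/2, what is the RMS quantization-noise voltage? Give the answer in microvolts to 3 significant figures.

Span: 2.9 V − (-0.0045 V) = 2.9045 V.
One LSB is 2.9045 V / 524288 = 5.5399 µV.
For a uniform distribution on [−LSB/2, +LSB/2], V_rms = LSB/√12 = 5.5399 µV/3.4641 = 1.60 µV.

1.60 µV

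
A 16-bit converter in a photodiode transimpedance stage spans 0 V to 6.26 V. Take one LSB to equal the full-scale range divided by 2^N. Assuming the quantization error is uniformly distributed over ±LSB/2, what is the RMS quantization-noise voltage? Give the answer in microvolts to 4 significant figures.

27.57 µV

V_FS = 6.26 V.
One LSB is 6.26 V / 65536 = 95.5200 µV.
σ_q = LSB/√12 = 95.5200 µV/3.4641 = 27.57 µV.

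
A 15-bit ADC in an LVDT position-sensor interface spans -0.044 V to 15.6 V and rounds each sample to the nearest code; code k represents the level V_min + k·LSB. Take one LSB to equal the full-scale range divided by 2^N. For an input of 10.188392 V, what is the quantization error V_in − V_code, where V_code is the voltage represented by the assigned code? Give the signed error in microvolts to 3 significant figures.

Span: 15.6 V − (-0.044 V) = 15.644 V. LSB = 15.644 V / 2^15 ≈ 477.4 µV.
Position in LSBs: (10.188392 − (-0.044)) × 32768/15.644 = 21432.8190; rounding gives k = 21433.
V_code = V_min + k × range/2^15 = -0.044 + 21433 × 15.644/32768 = 10.188478394 V.
Error = V_in − V_code = 10.188392 − (10.188478394) = −86.4 µV.

−86.4 µV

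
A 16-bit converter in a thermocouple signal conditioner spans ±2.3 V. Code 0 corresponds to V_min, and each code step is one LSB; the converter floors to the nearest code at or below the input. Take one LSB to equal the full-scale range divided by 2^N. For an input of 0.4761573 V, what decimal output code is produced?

Span: 2.3 V − (-2.3 V) = 4.6 V. LSB = 4.6 V / 2^16 ≈ 70.19 µV.
V_in − V_min = 0.4761573 − (-2.3) = 2.7761573 V.
Divide by LSB: 2.7761573 × 65536/4.6 = 39551.7924.
Truncating gives code 39551.

39551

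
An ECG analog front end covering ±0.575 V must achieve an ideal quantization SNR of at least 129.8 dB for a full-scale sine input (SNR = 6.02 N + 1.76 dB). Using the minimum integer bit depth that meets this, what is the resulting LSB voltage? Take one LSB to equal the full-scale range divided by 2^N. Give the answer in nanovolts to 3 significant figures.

The full-scale span is 0.575 − (-0.575) = 1.15 V.
Solving 6.02 N ≥ 129.8 − 1.76: N ≥ 21.269. Round up → N = 22.
LSB = 1.15 V ÷ 2^22 = 1.15/4194304 V = 274 nV.

274 nV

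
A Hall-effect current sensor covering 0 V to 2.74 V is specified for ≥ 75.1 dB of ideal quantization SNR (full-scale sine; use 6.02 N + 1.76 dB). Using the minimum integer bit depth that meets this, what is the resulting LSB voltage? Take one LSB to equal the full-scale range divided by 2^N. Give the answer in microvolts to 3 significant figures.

Range is 2.74 V.
6.02 N + 1.76 ≥ 75.1 gives N ≥ 12.183, so the minimum integer is 13.
LSB = 2.74 V ÷ 2^13 = 2.74/8192 V = 334 µV.

334 µV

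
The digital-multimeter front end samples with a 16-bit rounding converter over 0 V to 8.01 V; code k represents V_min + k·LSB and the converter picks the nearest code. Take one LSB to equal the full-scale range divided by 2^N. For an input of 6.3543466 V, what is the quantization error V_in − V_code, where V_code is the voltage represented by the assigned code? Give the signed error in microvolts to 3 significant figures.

Full-scale range = 8.01 V. LSB = 8.01 V / 2^16 ≈ 122.2 µV.
(6.3543466 − (0)) / LSB = 6.3543466 × 65536/8.01 = 51989.8201. Nearest integer: k = 51990.
V_code = 0 + (51990/65536) × 8.01 = 6.3543685913 V.
V_in − V_code = 6.3543466 − (6.3543685913) = −22.0 µV.

−22.0 µV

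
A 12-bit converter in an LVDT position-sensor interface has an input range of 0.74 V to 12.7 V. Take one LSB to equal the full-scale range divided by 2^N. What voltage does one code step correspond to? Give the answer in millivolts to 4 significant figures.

Span: 12.7 V − (0.74 V) = 11.96 V.
There are 2^12 = 4096 steps.
One LSB is 11.96 V / 4096 = 2.920 mV.

2.920 mV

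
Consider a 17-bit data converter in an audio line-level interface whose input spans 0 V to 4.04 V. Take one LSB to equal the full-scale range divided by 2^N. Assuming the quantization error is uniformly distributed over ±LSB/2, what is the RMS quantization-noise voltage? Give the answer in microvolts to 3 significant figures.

Full-scale range = 4.04 V.
LSB = 4.04 V / 2^17 = 30.823 µV.
σ_q = LSB/√12 = 30.823 µV/3.4641 = 8.90 µV.

8.90 µV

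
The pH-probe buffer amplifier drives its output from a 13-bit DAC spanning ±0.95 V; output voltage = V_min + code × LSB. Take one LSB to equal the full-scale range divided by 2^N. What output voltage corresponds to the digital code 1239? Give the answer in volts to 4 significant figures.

The full-scale span is 0.95 − (-0.95) = 1.9 V. LSB = 1.9 V / 2^13.
V_out = V_min + code × LSB = -0.95 V + 1239 × 1.9 V / 8192
      = -0.95 + 0.287366 = -0.662634 V.

-0.6626 V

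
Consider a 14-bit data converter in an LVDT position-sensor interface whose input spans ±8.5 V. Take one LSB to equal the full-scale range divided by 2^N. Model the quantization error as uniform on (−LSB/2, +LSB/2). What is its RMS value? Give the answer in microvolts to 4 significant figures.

Range = 8.5 − (-8.5) = 17 V.
LSB = 17 V / 2^14 = 1.03760 mV.
σ_q = LSB/√12 = 1.03760 mV/3.4641 = 299.5 µV.

299.5 µV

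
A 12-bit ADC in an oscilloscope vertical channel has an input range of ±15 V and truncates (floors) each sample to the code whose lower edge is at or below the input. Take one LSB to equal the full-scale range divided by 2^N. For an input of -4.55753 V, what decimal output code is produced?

The full-scale span is 15 − (-15) = 30 V. LSB = 30 V / 2^12 ≈ 7.324 mV.
code = ⌊(V_in − V_min)/LSB⌋ = ⌊(V_in − V_min) × 2^12 / range⌋
     = ⌊(-4.55753 − (-15)) × 4096 / 30⌋ = ⌊10.44247 × 4096/30⌋
     = ⌊1425.745⌋ = 1425.

1425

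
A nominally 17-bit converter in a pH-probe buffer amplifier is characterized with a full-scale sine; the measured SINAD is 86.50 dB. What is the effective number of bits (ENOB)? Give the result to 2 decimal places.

Inverting SNR = 6.02 N + 1.76: N_eff = (86.50 − 1.76)/6.02 = 14.0764.

14.08 bits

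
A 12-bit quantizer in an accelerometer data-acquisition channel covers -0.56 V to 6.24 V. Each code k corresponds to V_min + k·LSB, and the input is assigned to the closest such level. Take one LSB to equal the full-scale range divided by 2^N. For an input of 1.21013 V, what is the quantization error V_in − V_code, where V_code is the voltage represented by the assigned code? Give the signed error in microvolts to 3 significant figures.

The full-scale span is 6.24 − (-0.56) = 6.8 V. LSB = 6.8 V / 2^12 ≈ 1.660 mV.
Position in LSBs: (1.21013 − (-0.56)) × 4096/6.8 = 1066.2430; rounding gives k = 1066.
V_code = V_min + k × range/2^12 = -0.56 + 1066 × 6.8/4096 = 1.209726563 V.
Error = V_in − V_code = 1.21013 − (1.209726563) = +403 µV.

+403 µV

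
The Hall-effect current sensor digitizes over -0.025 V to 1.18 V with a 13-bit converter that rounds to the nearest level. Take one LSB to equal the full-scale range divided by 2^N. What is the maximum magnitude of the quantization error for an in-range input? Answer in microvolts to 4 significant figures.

73.55 µV

Full-scale range = 1.18 V − (-0.025 V) = 1.205 V.
Step size = 1.205/8192 V = 147.095 µV.
|e|_max = LSB/2 = 73.55 µV.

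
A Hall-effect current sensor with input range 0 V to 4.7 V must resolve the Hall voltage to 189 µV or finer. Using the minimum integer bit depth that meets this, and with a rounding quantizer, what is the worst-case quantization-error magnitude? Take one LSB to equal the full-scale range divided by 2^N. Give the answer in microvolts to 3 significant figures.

V_FS = 4.7 V.
Required number of levels: 4.7/189 µV = 24868; smallest N with 2^N ≥ that is 15.
LSB = 4.7 V / 2^15 = 143.43 µV.
Max error for round-to-nearest is LSB/2 = 71.7 µV.

71.7 µV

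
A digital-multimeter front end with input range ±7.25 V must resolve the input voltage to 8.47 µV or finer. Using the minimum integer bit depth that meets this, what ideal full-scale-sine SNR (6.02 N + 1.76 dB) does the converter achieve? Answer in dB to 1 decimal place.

128.2 dB

The full-scale span is 7.25 − (-7.25) = 14.5 V.
14.5 V / 8.47 µV = 1.712e6. Since 2^20 = 1048576 and 2^21 = 2097152, N = 21.
6.02(21) + 1.76 = 128.18 dB.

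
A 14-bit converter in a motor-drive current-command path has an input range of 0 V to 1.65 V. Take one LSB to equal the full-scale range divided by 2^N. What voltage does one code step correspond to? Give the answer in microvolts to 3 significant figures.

Full-scale range = 1.65 V.
Number of codes = 2^14 = 16384.
LSB = 1.65 V ÷ 2^14 = 1.65/16384 V = 101 µV.

101 µV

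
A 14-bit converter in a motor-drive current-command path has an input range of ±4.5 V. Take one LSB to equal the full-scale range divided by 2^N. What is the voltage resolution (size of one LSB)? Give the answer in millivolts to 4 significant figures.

0.5493 mV

Span: 4.5 V − (-4.5 V) = 9 V.
Number of codes = 2^14 = 16384.
LSB = 9 V ÷ 2^14 = 9/16384 V = 0.5493 mV.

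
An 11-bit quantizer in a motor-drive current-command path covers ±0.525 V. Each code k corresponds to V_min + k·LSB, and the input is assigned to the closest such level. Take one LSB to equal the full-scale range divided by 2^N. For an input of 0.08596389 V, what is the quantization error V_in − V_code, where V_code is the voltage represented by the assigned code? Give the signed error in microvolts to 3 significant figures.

Span: 0.525 V − (-0.525 V) = 1.05 V. LSB = 1.05 V / 2^11 ≈ 0.5127 mV.
Position in LSBs: (0.08596389 − (-0.525)) × 2048/1.05 = 1191.6705; rounding gives k = 1192.
V_code = V_min + k × range/2^11 = -0.525 + 1192 × 1.05/2048 = 0.08613281250 V.
e = 0.08596389 − (0.08613281250) = −169 µV.

−169 µV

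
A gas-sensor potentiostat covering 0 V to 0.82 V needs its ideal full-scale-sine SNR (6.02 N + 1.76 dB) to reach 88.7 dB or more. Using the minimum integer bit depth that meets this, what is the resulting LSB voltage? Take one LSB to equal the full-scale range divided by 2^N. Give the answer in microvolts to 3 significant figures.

25.0 µV

Full-scale range = 0.82 V.
Required N = ⌈(88.7 − 1.76)/6.02⌉ = ⌈14.442⌉ = 15.
Step size = 0.82/32768 V = 25.0 µV.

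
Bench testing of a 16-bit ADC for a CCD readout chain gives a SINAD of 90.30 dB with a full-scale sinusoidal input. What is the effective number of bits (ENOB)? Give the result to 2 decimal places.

14.71 bits

ENOB = (SINAD − 1.76) / 6.02 = (90.30 − 1.76) / 6.02 = 88.54 / 6.02 = 14.7076.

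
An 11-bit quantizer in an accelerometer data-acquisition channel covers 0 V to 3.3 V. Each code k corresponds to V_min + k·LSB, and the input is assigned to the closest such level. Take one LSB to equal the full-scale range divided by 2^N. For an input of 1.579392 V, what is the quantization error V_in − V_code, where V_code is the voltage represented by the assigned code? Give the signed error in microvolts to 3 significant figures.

V_FS = 3.3 V. LSB = 3.3 V / 2^11 ≈ 1.611 mV.
(1.579392 − (0)) / LSB = 1.579392 × 2048/3.3 = 980.1802. Nearest integer: k = 980.
Reconstructed level: 0 + 980 × 3.3/2048 V = 1.579101563 V.
V_in − V_code = 1.579392 − (1.579101563) = +290 µV.

+290 µV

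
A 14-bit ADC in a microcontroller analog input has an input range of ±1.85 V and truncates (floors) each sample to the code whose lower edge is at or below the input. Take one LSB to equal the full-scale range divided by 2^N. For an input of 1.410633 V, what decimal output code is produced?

Range = 1.85 − (-1.85) = 3.7 V. LSB = 3.7 V / 2^14 ≈ 225.8 µV.
code = ⌊(V_in − V_min)/LSB⌋ = ⌊(V_in − V_min) × 2^14 / range⌋
     = ⌊(1.410633 − (-1.85)) × 16384 / 3.7⌋ = ⌊3.260633 × 16384/3.7⌋
     = ⌊14438.435⌋ = 14438.

14438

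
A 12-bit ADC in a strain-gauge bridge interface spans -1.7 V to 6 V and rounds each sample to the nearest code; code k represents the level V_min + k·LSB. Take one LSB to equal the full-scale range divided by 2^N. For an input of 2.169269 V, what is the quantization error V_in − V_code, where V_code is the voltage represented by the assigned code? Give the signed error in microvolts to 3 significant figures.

Span: 6 V − (-1.7 V) = 7.7 V. LSB = 7.7 V / 2^12 ≈ 1.880 mV.
(V_in − V_min)/LSB = (2.169269 − (-1.7)) × 4096/7.7 = 2058.2501 → nearest code k = 2058.
V_code = -1.7 + (2058/4096) × 7.7 = 2.168798828 V.
e = 2.169269 − (2.168798828) = +470 µV.

+470 µV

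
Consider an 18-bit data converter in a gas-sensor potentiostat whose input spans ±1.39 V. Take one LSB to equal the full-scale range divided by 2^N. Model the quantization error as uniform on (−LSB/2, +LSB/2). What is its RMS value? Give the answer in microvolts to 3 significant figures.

3.06 µV

The full-scale span is 1.39 − (-1.39) = 2.78 V.
LSB = 2.78 V / 2^18 = 10.605 µV.
For a uniform distribution on [−LSB/2, +LSB/2], V_rms = LSB/√12 = 10.605 µV/3.4641 = 3.06 µV.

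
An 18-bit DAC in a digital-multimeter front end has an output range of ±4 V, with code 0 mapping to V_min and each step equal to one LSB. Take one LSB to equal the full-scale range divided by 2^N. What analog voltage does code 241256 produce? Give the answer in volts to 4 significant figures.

3.363 V

Span: 4 V − (-4 V) = 8 V. LSB = 8 V / 2^18.
V_out = -4 + 241256 × (8/262144) V
      = -4 V + 7.36255 V = 3.36255 V.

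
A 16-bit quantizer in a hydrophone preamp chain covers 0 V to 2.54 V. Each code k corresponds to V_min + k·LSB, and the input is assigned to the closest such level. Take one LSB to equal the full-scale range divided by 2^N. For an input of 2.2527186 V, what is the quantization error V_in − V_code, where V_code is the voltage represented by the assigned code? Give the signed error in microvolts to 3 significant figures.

−12.1 µV

Full-scale range = 2.54 V. LSB = 2.54 V / 2^16 ≈ 38.76 µV.
(2.2527186 − (0)) / LSB = 2.2527186 × 65536/2.54 = 58123.6875. Nearest integer: k = 58124.
V_code = V_min + k × range/2^16 = 0 + 58124 × 2.54/65536 = 2.2527307129 V.
V_in − V_code = 2.2527186 − (2.2527307129) = −12.1 µV.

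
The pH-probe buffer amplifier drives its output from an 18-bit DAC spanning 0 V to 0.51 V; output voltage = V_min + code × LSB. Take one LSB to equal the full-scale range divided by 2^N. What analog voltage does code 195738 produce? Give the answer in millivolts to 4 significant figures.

Span = 0.51 V. LSB = 0.51 V / 2^18.
V_out = V_min + code × LSB = 0 V + 195738 × 0.51 V / 262144
      = 0 V + 0.380807 V = 0.380807 V.

380.8 mV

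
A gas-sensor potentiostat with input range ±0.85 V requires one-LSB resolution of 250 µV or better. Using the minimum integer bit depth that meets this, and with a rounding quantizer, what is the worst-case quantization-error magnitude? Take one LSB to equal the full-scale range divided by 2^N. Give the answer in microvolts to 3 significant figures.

104 µV

Full-scale range = 0.85 V − (-0.85 V) = 1.7 V.
Levels needed ≥ 1.7/250 µV = 6800. 2^13 = 8192 suffices, so N_min = 13.
One LSB is 1.7 V / 8192 = 207.52 µV.
Half an LSB is 104 µV.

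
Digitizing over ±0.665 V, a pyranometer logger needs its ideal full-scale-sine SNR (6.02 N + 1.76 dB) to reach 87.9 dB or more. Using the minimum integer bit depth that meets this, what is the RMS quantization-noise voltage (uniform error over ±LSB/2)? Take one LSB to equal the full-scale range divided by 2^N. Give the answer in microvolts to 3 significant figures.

11.7 µV

Span: 0.665 V − (-0.665 V) = 1.33 V.
6.02 N + 1.76 ≥ 87.9 gives N ≥ 14.309, so the minimum integer is 15.
Step size = 1.33/32768 V = 40.588 µV.
σ_q = LSB/√12 = 40.588 µV/3.4641 = 11.7 µV.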